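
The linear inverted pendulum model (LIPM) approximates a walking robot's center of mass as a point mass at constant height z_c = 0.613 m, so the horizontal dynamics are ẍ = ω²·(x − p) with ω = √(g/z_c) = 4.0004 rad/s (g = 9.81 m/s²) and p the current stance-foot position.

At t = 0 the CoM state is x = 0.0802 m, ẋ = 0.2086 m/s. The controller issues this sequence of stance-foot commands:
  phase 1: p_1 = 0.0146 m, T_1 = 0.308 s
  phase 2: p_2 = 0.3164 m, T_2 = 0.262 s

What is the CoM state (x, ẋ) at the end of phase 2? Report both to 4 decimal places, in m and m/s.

phase 1: p=0.0146, T=0.308, ωT=1.232123, cosh=1.860087, sinh=1.568414; start (x,ẋ)=(0.080200, 0.208600) → end (x,ẋ)=(0.218406, 0.799607)
phase 2: p=0.3164, T=0.262, ωT=1.048105, cosh=1.601421, sinh=1.250819; start (x,ẋ)=(0.218406, 0.799607) → end (x,ẋ)=(0.409487, 0.790169)

x = 0.4095, ẋ = 0.7902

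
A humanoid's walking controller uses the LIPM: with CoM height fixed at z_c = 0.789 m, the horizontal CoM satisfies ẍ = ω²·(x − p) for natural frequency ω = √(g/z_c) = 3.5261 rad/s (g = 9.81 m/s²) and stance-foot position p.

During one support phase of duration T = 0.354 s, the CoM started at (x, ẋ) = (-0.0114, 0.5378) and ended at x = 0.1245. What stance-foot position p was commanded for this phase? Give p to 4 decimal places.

p = 0.1105

ωT = 3.5261·0.354 = 1.248239; cosh(ωT) = 1.885606, sinh(ωT) = 1.598597
x(T) = p + (x₀−p)·cosh(ωT) + (ẋ₀/ω)·sinh(ωT) ⇒ p·(1 − cosh) = x(T) − x₀·cosh − (ẋ₀/ω)·sinh
numerator   = 0.1245 − (-0.0114)·1.885606 − (0.5378/3.5261)·1.598597 = -0.097822
denominator = 1 − 1.885606 = -0.885606
p = -0.097822 / -0.885606 = 0.1105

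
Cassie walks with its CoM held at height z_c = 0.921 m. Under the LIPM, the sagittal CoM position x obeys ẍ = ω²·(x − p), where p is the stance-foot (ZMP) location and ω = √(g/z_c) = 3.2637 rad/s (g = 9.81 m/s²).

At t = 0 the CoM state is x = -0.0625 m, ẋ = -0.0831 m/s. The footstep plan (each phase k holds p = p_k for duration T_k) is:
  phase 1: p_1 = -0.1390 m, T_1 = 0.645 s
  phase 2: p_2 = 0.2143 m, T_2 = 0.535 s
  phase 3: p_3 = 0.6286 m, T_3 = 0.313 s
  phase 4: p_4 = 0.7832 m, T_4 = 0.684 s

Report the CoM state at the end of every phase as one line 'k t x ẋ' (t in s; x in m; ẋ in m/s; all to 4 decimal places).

phase 1: p=-0.1390, T=0.645, ωT=2.105087, cosh=4.164824, sinh=4.042989; start (x,ẋ)=(-0.062500, -0.083100) → end (x,ẋ)=(0.076667, 0.663328)
phase 2: p=0.2143, T=0.535, ωT=1.746080, cosh=2.953271, sinh=2.778815; start (x,ẋ)=(0.076667, 0.663328) → end (x,ẋ)=(0.372610, 0.710764)
phase 3: p=0.6286, T=0.313, ωT=1.021538, cosh=1.568752, sinh=1.208711; start (x,ẋ)=(0.372610, 0.710764) → end (x,ẋ)=(0.490247, 0.105166)
phase 4: p=0.7832, T=0.684, ωT=2.232371, cosh=4.714607, sinh=4.607333; start (x,ẋ)=(0.490247, 0.105166) → end (x,ẋ)=(-0.449495, -3.909300)

1 0.6450 0.0767 0.6633
2 1.1800 0.3726 0.7108
3 1.4930 0.4902 0.1052
4 2.1770 -0.4495 -3.9093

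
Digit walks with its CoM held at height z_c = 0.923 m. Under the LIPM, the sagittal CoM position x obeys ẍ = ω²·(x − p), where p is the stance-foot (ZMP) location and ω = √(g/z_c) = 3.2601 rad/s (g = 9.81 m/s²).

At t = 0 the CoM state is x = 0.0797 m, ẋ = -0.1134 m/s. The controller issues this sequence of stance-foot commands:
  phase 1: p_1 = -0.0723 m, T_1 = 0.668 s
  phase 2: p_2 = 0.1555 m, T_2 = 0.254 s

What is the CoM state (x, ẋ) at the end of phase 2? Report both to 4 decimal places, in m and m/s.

phase 1: p=-0.0723, T=0.668, ωT=2.177747, cosh=4.469846, sinh=4.356550; start (x,ẋ)=(0.079700, -0.113400) → end (x,ẋ)=(0.455578, 1.651943)
phase 2: p=0.1555, T=0.254, ωT=0.828065, cosh=1.362890, sinh=0.925996; start (x,ẋ)=(0.455578, 1.651943) → end (x,ẋ)=(1.033689, 3.157303)

x = 1.0337, ẋ = 3.1573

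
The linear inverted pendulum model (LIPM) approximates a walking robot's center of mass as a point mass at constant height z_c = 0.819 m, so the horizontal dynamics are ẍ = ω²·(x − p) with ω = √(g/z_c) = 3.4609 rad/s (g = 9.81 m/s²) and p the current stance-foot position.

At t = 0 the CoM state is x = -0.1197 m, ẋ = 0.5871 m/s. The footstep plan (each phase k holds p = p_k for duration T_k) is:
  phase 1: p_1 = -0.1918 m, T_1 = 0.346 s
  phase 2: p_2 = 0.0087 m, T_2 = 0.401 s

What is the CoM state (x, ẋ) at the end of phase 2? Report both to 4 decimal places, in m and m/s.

x = 1.1820, ẋ = 4.2592

phase 1: p=-0.1918, T=0.346, ωT=1.197471, cosh=1.806845, sinh=1.504888; start (x,ẋ)=(-0.119700, 0.587100) → end (x,ẋ)=(0.193760, 1.436314)
phase 2: p=0.0087, T=0.401, ωT=1.387821, cosh=2.127865, sinh=1.878246; start (x,ẋ)=(0.193760, 1.436314) → end (x,ẋ)=(1.181976, 4.259248)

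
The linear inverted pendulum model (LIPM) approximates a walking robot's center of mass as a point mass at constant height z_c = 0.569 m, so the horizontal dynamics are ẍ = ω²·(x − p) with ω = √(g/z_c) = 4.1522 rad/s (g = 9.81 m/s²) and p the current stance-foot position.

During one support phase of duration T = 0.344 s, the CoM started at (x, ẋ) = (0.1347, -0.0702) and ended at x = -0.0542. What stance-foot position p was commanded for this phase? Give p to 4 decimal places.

p = 0.2638

ωT = 4.1522·0.344 = 1.428357; cosh(ωT) = 2.205770, sinh(ωT) = 1.966068
x(T) = p + (x₀−p)·cosh(ωT) + (ẋ₀/ω)·sinh(ωT) ⇒ p·(1 − cosh) = x(T) − x₀·cosh − (ẋ₀/ω)·sinh
numerator   = -0.0542 − (0.1347)·2.205770 − (-0.0702/4.1522)·1.966068 = -0.318078
denominator = 1 − 2.205770 = -1.205770
p = -0.318078 / -1.205770 = 0.2638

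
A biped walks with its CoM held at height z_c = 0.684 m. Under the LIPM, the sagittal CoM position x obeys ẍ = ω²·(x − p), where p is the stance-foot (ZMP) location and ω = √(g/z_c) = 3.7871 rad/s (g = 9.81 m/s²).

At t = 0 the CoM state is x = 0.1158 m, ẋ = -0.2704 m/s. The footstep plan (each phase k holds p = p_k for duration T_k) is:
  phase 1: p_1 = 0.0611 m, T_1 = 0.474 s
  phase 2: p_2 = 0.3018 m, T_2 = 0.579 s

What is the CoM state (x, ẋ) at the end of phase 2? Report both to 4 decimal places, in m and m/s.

phase 1: p=0.0611, T=0.474, ωT=1.795085, cosh=3.093051, sinh=2.926938; start (x,ẋ)=(0.115800, -0.270400) → end (x,ẋ)=(0.021306, -0.230033)
phase 2: p=0.3018, T=0.579, ωT=2.192731, cosh=4.535630, sinh=4.424018; start (x,ẋ)=(0.021306, -0.230033) → end (x,ẋ)=(-1.239138, -5.742802)

x = -1.2391, ẋ = -5.7428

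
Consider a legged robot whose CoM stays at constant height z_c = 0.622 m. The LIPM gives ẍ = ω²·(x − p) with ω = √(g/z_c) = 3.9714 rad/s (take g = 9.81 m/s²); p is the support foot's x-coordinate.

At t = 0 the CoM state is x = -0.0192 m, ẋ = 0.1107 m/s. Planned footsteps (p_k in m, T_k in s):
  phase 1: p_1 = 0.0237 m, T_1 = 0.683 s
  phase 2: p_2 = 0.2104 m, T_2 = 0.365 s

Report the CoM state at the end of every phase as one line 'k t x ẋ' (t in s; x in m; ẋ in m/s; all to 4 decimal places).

phase 1: p=0.0237, T=0.683, ωT=2.712466, cosh=7.566380, sinh=7.500007; start (x,ẋ)=(-0.019200, 0.110700) → end (x,ẋ)=(-0.091840, -0.440201)
phase 2: p=0.2104, T=0.365, ωT=1.449561, cosh=2.247958, sinh=2.013285; start (x,ẋ)=(-0.091840, -0.440201) → end (x,ẋ)=(-0.692182, -3.406133)

1 0.6830 -0.0918 -0.4402
2 1.0480 -0.6922 -3.4061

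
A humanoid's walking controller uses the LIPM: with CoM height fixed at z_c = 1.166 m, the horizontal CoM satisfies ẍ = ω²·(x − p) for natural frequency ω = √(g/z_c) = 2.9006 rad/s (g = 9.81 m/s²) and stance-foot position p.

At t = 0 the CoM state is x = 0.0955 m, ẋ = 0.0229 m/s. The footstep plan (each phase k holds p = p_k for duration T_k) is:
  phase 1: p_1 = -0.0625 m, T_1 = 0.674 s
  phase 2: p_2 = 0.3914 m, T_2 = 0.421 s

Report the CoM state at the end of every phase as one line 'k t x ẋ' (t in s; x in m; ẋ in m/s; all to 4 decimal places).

1 0.6740 0.5341 1.6687
2 1.0950 1.5450 3.7161

phase 1: p=-0.0625, T=0.674, ωT=1.955004, cosh=3.602757, sinh=3.461193; start (x,ẋ)=(0.095500, 0.022900) → end (x,ẋ)=(0.534061, 1.668750)
phase 2: p=0.3914, T=0.421, ωT=1.221153, cosh=1.842992, sinh=1.548102; start (x,ẋ)=(0.534061, 1.668750) → end (x,ẋ)=(1.544966, 3.716103)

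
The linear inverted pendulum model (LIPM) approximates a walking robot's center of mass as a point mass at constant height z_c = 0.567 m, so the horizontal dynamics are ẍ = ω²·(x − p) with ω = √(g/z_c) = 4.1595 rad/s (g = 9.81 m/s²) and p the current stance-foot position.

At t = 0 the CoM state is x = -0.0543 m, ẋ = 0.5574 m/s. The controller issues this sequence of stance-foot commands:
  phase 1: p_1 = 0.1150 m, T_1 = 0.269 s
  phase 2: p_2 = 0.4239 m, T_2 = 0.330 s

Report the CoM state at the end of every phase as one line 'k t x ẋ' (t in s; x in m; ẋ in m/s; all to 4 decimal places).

1 0.2690 0.0114 -0.0187
2 0.5990 -0.4504 -3.2065

phase 1: p=0.1150, T=0.269, ωT=1.118906, cosh=1.694069, sinh=1.367432; start (x,ẋ)=(-0.054300, 0.557400) → end (x,ẋ)=(0.011439, -0.018676)
phase 2: p=0.4239, T=0.330, ωT=1.372635, cosh=2.099586, sinh=1.846148; start (x,ẋ)=(0.011439, -0.018676) → end (x,ẋ)=(-0.450387, -3.206523)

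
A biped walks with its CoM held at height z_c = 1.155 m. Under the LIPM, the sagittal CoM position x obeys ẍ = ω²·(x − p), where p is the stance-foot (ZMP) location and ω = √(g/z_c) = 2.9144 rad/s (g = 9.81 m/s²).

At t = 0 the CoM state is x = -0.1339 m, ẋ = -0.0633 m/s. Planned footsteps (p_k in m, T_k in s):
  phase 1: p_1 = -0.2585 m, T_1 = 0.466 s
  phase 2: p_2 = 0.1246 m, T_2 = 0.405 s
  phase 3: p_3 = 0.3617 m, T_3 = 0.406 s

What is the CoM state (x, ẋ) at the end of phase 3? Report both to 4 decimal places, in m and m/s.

x = 0.0123, ẋ = -0.7118

phase 1: p=-0.2585, T=0.466, ωT=1.358110, cosh=2.072992, sinh=1.815846; start (x,ẋ)=(-0.133900, -0.063300) → end (x,ẋ)=(-0.039645, 0.528175)
phase 2: p=0.1246, T=0.405, ωT=1.180332, cosh=1.781316, sinh=1.474139; start (x,ẋ)=(-0.039645, 0.528175) → end (x,ẋ)=(0.099186, 0.235213)
phase 3: p=0.3617, T=0.406, ωT=1.183246, cosh=1.785620, sinh=1.479337; start (x,ẋ)=(0.099186, 0.235213) → end (x,ẋ)=(0.012342, -0.711798)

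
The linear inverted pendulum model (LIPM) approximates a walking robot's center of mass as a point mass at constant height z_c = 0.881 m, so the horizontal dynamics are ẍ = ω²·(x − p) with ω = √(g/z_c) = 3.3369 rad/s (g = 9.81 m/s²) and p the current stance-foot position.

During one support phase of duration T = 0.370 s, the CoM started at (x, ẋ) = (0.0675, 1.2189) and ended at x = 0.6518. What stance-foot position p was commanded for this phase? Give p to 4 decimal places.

p = 0.0563

ωT = 3.3369·0.370 = 1.234653; cosh(ωT) = 1.864061, sinh(ωT) = 1.573125
x(T) = p + (x₀−p)·cosh(ωT) + (ẋ₀/ω)·sinh(ωT) ⇒ p·(1 − cosh) = x(T) − x₀·cosh − (ẋ₀/ω)·sinh
numerator   = 0.6518 − (0.0675)·1.864061 − (1.2189/3.3369)·1.573125 = -0.048654
denominator = 1 − 1.864061 = -0.864061
p = -0.048654 / -0.864061 = 0.0563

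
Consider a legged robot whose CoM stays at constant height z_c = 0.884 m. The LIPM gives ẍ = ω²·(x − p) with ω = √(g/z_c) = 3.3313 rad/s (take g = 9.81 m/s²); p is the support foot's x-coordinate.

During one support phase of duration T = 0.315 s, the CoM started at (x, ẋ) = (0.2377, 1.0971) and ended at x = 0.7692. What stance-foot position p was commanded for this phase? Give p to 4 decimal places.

p = 0.0405

ωT = 3.3313·0.315 = 1.049360; cosh(ωT) = 1.602992, sinh(ωT) = 1.252830
x(T) = p + (x₀−p)·cosh(ωT) + (ẋ₀/ω)·sinh(ωT) ⇒ p·(1 − cosh) = x(T) − x₀·cosh − (ẋ₀/ω)·sinh
numerator   = 0.7692 − (0.2377)·1.602992 − (1.0971/3.3313)·1.252830 = -0.024427
denominator = 1 − 1.602992 = -0.602992
p = -0.024427 / -0.602992 = 0.0405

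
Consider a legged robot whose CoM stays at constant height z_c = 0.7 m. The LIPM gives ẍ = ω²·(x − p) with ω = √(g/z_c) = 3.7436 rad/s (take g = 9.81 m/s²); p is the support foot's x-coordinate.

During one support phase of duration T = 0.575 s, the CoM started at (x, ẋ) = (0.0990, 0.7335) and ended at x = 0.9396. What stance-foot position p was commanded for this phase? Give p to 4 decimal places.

ωT = 3.7436·0.575 = 2.152570; cosh(ωT) = 4.361568, sinh(ωT) = 4.245382
x(T) = p + (x₀−p)·cosh(ωT) + (ẋ₀/ω)·sinh(ωT) ⇒ p·(1 − cosh) = x(T) − x₀·cosh − (ẋ₀/ω)·sinh
numerator   = 0.9396 − (0.0990)·4.361568 − (0.7335/3.7436)·4.245382 = -0.324012
denominator = 1 − 4.361568 = -3.361568
p = -0.324012 / -3.361568 = 0.0964

p = 0.0964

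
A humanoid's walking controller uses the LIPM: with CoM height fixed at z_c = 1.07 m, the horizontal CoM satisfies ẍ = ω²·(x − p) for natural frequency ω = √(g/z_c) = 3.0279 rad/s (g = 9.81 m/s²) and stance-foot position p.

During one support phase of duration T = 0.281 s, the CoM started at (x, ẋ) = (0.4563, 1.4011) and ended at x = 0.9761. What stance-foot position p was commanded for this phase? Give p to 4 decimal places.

p = 0.2564

ωT = 3.0279·0.281 = 0.850840; cosh(ωT) = 1.384334, sinh(ωT) = 0.957278
x(T) = p + (x₀−p)·cosh(ωT) + (ẋ₀/ω)·sinh(ωT) ⇒ p·(1 − cosh) = x(T) − x₀·cosh − (ẋ₀/ω)·sinh
numerator   = 0.9761 − (0.4563)·1.384334 − (1.4011/3.0279)·0.957278 = -0.098533
denominator = 1 − 1.384334 = -0.384334
p = -0.098533 / -0.384334 = 0.2564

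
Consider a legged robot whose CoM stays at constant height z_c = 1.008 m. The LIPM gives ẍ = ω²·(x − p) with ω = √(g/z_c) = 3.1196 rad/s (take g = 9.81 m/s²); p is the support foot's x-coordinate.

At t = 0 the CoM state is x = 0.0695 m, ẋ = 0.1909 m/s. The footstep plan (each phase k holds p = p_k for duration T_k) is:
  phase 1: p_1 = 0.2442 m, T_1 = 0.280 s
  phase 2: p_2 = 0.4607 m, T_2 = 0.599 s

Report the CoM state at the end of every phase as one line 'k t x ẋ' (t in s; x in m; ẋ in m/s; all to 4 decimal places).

1 0.2800 0.0590 -0.2705
2 0.8790 -1.1458 -4.8600

phase 1: p=0.2442, T=0.280, ωT=0.873488, cosh=1.406372, sinh=0.988879; start (x,ẋ)=(0.069500, 0.190900) → end (x,ẋ)=(0.059020, -0.270457)
phase 2: p=0.4607, T=0.599, ωT=1.868640, cosh=3.316907, sinh=3.162574; start (x,ẋ)=(0.059020, -0.270457) → end (x,ẋ)=(-1.145818, -4.860041)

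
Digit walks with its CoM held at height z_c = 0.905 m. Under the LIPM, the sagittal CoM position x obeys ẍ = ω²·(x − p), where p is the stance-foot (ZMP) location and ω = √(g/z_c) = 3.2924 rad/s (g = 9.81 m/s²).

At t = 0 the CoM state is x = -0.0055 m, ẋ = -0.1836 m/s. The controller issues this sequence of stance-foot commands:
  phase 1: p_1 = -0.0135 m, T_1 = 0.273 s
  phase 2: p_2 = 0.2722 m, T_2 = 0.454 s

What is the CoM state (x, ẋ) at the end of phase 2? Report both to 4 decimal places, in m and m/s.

phase 1: p=-0.0135, T=0.273, ωT=0.898825, cosh=1.431881, sinh=1.024834; start (x,ẋ)=(-0.005500, -0.183600) → end (x,ẋ)=(-0.059195, -0.235900)
phase 2: p=0.2722, T=0.454, ωT=1.494750, cosh=2.341262, sinh=2.116958; start (x,ẋ)=(-0.059195, -0.235900) → end (x,ẋ)=(-0.655362, -2.862082)

x = -0.6554, ẋ = -2.8621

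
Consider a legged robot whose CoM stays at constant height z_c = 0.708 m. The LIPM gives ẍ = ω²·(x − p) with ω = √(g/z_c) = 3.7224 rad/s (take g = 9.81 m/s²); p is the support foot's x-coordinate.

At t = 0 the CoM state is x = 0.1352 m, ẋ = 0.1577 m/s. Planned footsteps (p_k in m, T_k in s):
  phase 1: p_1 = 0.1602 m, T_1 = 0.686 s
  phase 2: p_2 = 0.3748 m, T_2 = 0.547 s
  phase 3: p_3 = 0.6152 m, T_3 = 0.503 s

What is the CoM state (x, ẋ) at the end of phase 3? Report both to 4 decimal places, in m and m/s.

phase 1: p=0.1602, T=0.686, ωT=2.553566, cosh=6.465332, sinh=6.387528; start (x,ẋ)=(0.135200, 0.157700) → end (x,ẋ)=(0.269175, 0.425159)
phase 2: p=0.3748, T=0.547, ωT=2.036153, cosh=3.895804, sinh=3.765274; start (x,ẋ)=(0.269175, 0.425159) → end (x,ẋ)=(0.393363, 0.175917)
phase 3: p=0.6152, T=0.503, ωT=1.872367, cosh=3.328716, sinh=3.174957; start (x,ẋ)=(0.393363, 0.175917) → end (x,ẋ)=(0.026813, -2.036195)

x = 0.0268, ẋ = -2.0362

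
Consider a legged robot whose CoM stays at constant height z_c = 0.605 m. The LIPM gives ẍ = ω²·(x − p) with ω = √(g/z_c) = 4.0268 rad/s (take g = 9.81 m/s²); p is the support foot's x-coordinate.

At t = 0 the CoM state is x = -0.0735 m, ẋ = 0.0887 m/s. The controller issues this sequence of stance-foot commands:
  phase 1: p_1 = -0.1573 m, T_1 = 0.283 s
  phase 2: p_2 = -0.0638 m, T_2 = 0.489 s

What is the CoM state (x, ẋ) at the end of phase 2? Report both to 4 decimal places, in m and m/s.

phase 1: p=-0.1573, T=0.283, ωT=1.139584, cosh=1.722711, sinh=1.402759; start (x,ẋ)=(-0.073500, 0.088700) → end (x,ẋ)=(0.017962, 0.626159)
phase 2: p=-0.0638, T=0.489, ωT=1.969105, cosh=3.651922, sinh=3.512341; start (x,ẋ)=(0.017962, 0.626159) → end (x,ẋ)=(0.780952, 3.443090)

x = 0.7810, ẋ = 3.4431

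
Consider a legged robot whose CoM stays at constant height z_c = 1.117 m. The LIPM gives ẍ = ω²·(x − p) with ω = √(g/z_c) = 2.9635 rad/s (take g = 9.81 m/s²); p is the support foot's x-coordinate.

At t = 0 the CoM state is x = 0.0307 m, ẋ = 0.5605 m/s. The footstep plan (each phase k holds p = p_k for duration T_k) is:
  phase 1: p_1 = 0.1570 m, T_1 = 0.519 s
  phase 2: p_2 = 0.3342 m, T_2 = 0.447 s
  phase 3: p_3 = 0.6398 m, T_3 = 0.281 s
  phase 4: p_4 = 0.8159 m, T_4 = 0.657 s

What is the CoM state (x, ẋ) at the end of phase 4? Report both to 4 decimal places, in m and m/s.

x = 1.2074, ẋ = 1.3028

phase 1: p=0.1570, T=0.519, ωT=1.538056, cosh=2.435166, sinh=2.220368; start (x,ẋ)=(0.030700, 0.560500) → end (x,ẋ)=(0.269387, 0.533849)
phase 2: p=0.3342, T=0.447, ωT=1.324685, cosh=2.013443, sinh=1.747556; start (x,ẋ)=(0.269387, 0.533849) → end (x,ẋ)=(0.518509, 0.739213)
phase 3: p=0.6398, T=0.281, ωT=0.832744, cosh=1.367237, sinh=0.932382; start (x,ẋ)=(0.518509, 0.739213) → end (x,ẋ)=(0.706539, 0.675539)
phase 4: p=0.8159, T=0.657, ωT=1.947019, cosh=3.575234, sinh=3.432536; start (x,ẋ)=(0.706539, 0.675539) → end (x,ẋ)=(1.207367, 1.302758)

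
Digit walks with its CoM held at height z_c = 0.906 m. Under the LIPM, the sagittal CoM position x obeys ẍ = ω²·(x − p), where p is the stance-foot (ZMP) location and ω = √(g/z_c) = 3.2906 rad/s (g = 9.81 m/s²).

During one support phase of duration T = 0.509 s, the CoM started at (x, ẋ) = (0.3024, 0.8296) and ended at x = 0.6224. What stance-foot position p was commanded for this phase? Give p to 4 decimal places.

p = 0.4892

ωT = 3.2906·0.509 = 1.674915; cosh(ωT) = 2.762834, sinh(ωT) = 2.575510
x(T) = p + (x₀−p)·cosh(ωT) + (ẋ₀/ω)·sinh(ωT) ⇒ p·(1 − cosh) = x(T) − x₀·cosh − (ẋ₀/ω)·sinh
numerator   = 0.6224 − (0.3024)·2.762834 − (0.8296/3.2906)·2.575510 = -0.862398
denominator = 1 − 2.762834 = -1.762834
p = -0.862398 / -1.762834 = 0.4892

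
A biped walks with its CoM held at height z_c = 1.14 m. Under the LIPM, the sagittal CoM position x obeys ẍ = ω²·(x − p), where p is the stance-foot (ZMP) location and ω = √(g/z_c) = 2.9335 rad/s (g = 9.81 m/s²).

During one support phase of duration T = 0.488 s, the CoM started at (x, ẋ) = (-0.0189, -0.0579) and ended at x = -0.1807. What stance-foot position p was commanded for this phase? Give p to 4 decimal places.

p = 0.0825

ωT = 2.9335·0.488 = 1.431548; cosh(ωT) = 2.212056, sinh(ωT) = 1.973117
x(T) = p + (x₀−p)·cosh(ωT) + (ẋ₀/ω)·sinh(ωT) ⇒ p·(1 − cosh) = x(T) − x₀·cosh − (ẋ₀/ω)·sinh
numerator   = -0.1807 − (-0.0189)·2.212056 − (-0.0579/2.9335)·1.973117 = -0.099948
denominator = 1 − 2.212056 = -1.212056
p = -0.099948 / -1.212056 = 0.0825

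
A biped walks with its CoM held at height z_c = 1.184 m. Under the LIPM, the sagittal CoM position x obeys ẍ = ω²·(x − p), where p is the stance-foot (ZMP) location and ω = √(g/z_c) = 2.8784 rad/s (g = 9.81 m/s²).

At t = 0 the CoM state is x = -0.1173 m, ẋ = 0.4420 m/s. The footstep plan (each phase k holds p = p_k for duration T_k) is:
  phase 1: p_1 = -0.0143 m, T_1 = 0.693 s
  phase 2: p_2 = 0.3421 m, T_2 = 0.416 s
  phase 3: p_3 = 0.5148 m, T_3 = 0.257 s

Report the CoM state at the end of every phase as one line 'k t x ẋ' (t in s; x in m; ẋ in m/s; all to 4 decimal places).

phase 1: p=-0.0143, T=0.693, ωT=1.994731, cosh=3.743139, sinh=3.607088; start (x,ẋ)=(-0.117300, 0.442000) → end (x,ẋ)=(0.154052, 0.585055)
phase 2: p=0.3421, T=0.416, ωT=1.197414, cosh=1.806759, sinh=1.504785; start (x,ẋ)=(0.154052, 0.585055) → end (x,ẋ)=(0.308201, 0.242549)
phase 3: p=0.5148, T=0.257, ωT=0.739749, cosh=1.286321, sinh=0.809088; start (x,ẋ)=(0.308201, 0.242549) → end (x,ẋ)=(0.317225, -0.169148)

1 0.6930 0.1541 0.5851
2 1.1090 0.3082 0.2425
3 1.3660 0.3172 -0.1691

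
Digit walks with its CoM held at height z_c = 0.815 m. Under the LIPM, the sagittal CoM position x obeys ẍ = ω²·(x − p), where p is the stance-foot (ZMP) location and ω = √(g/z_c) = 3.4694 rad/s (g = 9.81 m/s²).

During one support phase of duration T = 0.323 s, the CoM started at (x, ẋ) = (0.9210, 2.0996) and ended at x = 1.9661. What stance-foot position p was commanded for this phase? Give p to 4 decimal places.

ωT = 3.4694·0.323 = 1.120616; cosh(ωT) = 1.696411, sinh(ωT) = 1.370332
x(T) = p + (x₀−p)·cosh(ωT) + (ẋ₀/ω)·sinh(ωT) ⇒ p·(1 − cosh) = x(T) − x₀·cosh − (ẋ₀/ω)·sinh
numerator   = 1.9661 − (0.9210)·1.696411 − (2.0996/3.4694)·1.370332 = -0.425588
denominator = 1 − 1.696411 = -0.696411
p = -0.425588 / -0.696411 = 0.6111

p = 0.6111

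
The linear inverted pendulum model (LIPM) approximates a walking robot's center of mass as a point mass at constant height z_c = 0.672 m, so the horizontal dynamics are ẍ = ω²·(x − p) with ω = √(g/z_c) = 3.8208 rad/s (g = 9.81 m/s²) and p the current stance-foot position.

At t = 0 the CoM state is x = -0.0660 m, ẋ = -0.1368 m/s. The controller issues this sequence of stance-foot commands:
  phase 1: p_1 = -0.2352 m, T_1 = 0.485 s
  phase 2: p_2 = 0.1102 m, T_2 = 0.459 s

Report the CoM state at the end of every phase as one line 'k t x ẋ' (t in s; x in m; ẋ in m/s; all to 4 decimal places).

phase 1: p=-0.2352, T=0.485, ωT=1.853088, cosh=3.268121, sinh=3.111368; start (x,ẋ)=(-0.066000, -0.136800) → end (x,ẋ)=(0.206367, 1.564356)
phase 2: p=0.1102, T=0.459, ωT=1.753747, cosh=2.974665, sinh=2.801541; start (x,ẋ)=(0.206367, 1.564356) → end (x,ẋ)=(1.543303, 5.682816)

1 0.4850 0.2064 1.5644
2 0.9440 1.5433 5.6828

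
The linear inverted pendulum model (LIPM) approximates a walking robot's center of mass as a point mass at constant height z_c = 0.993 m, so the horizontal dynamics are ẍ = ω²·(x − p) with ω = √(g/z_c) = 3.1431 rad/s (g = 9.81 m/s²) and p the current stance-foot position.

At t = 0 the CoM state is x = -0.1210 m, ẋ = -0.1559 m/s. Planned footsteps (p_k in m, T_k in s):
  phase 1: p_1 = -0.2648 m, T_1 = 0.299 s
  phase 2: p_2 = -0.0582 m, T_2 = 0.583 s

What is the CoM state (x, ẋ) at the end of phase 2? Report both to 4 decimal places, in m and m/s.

phase 1: p=-0.2648, T=0.299, ωT=0.939787, cosh=1.475074, sinh=1.084362; start (x,ẋ)=(-0.121000, -0.155900) → end (x,ẋ)=(-0.106470, 0.260144)
phase 2: p=-0.0582, T=0.583, ωT=1.832427, cosh=3.204531, sinh=3.044506; start (x,ẋ)=(-0.106470, 0.260144) → end (x,ẋ)=(0.039102, 0.371738)

x = 0.0391, ẋ = 0.3717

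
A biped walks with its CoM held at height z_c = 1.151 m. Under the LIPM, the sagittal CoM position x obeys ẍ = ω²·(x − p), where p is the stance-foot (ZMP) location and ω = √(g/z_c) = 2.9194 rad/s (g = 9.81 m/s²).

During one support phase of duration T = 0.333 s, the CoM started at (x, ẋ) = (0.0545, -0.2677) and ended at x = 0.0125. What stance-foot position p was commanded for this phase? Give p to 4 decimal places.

p = -0.0666

ωT = 2.9194·0.333 = 0.972160; cosh(ωT) = 1.510957, sinh(ωT) = 1.132692
x(T) = p + (x₀−p)·cosh(ωT) + (ẋ₀/ω)·sinh(ωT) ⇒ p·(1 − cosh) = x(T) − x₀·cosh − (ẋ₀/ω)·sinh
numerator   = 0.0125 − (0.0545)·1.510957 − (-0.2677/2.9194)·1.132692 = 0.034017
denominator = 1 − 1.510957 = -0.510957
p = 0.034017 / -0.510957 = -0.0666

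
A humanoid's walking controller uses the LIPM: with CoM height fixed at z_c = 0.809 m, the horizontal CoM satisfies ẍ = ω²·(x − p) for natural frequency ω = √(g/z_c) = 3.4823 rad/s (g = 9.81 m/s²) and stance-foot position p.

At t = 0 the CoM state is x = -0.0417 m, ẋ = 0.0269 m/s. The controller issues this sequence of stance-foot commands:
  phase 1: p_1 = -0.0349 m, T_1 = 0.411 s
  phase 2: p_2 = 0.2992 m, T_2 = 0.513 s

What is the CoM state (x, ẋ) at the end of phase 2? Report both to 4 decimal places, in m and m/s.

phase 1: p=-0.0349, T=0.411, ωT=1.431225, cosh=2.211419, sinh=1.972403; start (x,ẋ)=(-0.041700, 0.026900) → end (x,ẋ)=(-0.034701, 0.012781)
phase 2: p=0.2992, T=0.513, ωT=1.786420, cosh=3.067803, sinh=2.900244; start (x,ẋ)=(-0.034701, 0.012781) → end (x,ẋ)=(-0.714498, -3.333032)

x = -0.7145, ẋ = -3.3330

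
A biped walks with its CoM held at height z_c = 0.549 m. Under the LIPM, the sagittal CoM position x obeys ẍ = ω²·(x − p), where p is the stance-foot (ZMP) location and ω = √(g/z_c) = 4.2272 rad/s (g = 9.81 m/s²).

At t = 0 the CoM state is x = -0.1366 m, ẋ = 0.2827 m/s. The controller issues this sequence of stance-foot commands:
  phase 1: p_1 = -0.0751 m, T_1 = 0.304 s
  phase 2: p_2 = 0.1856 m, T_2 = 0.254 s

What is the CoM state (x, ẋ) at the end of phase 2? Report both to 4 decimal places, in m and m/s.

phase 1: p=-0.0751, T=0.304, ωT=1.285069, cosh=1.945774, sinh=1.669143; start (x,ẋ)=(-0.136600, 0.282700) → end (x,ẋ)=(-0.083139, 0.116139)
phase 2: p=0.1856, T=0.254, ωT=1.073709, cosh=1.633975, sinh=1.292237; start (x,ẋ)=(-0.083139, 0.116139) → end (x,ẋ)=(-0.218010, -1.278230)

x = -0.2180, ẋ = -1.2782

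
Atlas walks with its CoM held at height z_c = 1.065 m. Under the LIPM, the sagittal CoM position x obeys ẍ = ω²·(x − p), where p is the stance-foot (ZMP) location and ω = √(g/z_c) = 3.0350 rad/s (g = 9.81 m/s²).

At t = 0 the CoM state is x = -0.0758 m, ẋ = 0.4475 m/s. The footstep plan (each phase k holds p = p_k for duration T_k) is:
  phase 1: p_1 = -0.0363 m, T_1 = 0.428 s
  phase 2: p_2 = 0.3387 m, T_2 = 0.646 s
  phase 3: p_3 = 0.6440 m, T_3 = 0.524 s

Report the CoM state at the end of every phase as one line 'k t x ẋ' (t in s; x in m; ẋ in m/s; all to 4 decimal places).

1 0.4280 0.1360 0.6778
2 1.0740 0.3822 0.3140
3 1.5980 0.2183 -1.0659

phase 1: p=-0.0363, T=0.428, ωT=1.298980, cosh=1.969183, sinh=1.696373; start (x,ẋ)=(-0.075800, 0.447500) → end (x,ẋ)=(0.136041, 0.677844)
phase 2: p=0.3387, T=0.646, ωT=1.960610, cosh=3.622216, sinh=3.481443; start (x,ẋ)=(0.136041, 0.677844) → end (x,ẋ)=(0.382181, 0.313970)
phase 3: p=0.6440, T=0.524, ωT=1.590340, cosh=2.554636, sinh=2.350780; start (x,ẋ)=(0.382181, 0.313970) → end (x,ẋ)=(0.218335, -1.065901)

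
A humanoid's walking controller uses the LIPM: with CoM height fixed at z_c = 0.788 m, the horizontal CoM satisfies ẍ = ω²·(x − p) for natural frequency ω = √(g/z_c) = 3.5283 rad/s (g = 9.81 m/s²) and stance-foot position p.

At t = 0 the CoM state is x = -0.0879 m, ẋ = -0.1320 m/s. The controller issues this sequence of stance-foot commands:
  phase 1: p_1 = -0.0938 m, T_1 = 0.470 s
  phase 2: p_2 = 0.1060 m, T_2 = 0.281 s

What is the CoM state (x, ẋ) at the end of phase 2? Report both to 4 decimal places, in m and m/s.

x = -0.4217, ẋ = -1.6112

phase 1: p=-0.0938, T=0.470, ωT=1.658301, cosh=2.720423, sinh=2.529960; start (x,ẋ)=(-0.087900, -0.132000) → end (x,ẋ)=(-0.172400, -0.306430)
phase 2: p=0.1060, T=0.281, ωT=0.991452, cosh=1.533092, sinh=1.162054; start (x,ẋ)=(-0.172400, -0.306430) → end (x,ẋ)=(-0.421736, -1.611245)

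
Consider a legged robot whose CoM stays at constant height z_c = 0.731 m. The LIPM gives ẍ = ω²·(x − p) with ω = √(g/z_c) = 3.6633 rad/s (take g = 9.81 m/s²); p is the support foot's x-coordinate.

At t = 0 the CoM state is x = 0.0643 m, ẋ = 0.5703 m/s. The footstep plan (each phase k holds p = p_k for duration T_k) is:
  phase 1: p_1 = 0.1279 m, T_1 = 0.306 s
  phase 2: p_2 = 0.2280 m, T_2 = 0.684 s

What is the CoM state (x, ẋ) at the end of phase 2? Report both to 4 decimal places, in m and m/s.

x = 1.3383, ẋ = 4.1186

phase 1: p=0.1279, T=0.306, ωT=1.120970, cosh=1.696896, sinh=1.370932; start (x,ẋ)=(0.064300, 0.570300) → end (x,ẋ)=(0.233403, 0.648332)
phase 2: p=0.2280, T=0.684, ωT=2.505697, cosh=6.166858, sinh=6.085240; start (x,ẋ)=(0.233403, 0.648332) → end (x,ẋ)=(1.338288, 4.118619)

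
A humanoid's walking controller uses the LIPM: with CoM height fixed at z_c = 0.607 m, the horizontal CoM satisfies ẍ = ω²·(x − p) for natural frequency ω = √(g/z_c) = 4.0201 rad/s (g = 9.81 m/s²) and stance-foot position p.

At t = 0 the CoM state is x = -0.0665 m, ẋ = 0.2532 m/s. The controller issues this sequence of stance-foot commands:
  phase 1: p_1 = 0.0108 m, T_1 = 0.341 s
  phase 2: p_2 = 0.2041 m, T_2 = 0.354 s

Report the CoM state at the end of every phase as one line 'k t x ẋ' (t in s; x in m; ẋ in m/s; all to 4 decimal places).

1 0.3410 -0.0352 -0.0418
2 0.6950 -0.3416 -1.9720

phase 1: p=0.0108, T=0.341, ωT=1.370854, cosh=2.096302, sinh=1.842412; start (x,ẋ)=(-0.066500, 0.253200) → end (x,ẋ)=(-0.035203, -0.041753)
phase 2: p=0.2041, T=0.354, ωT=1.423115, cosh=2.195496, sinh=1.954534; start (x,ẋ)=(-0.035203, -0.041753) → end (x,ẋ)=(-0.341588, -1.971969)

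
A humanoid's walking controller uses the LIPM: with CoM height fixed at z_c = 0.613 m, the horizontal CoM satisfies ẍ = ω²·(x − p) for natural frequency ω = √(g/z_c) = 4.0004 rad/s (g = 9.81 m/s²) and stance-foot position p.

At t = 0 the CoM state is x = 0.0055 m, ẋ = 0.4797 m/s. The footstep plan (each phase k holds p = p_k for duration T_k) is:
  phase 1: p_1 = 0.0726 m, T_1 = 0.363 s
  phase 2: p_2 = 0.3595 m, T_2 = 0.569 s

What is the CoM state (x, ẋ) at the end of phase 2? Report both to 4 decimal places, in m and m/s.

phase 1: p=0.0726, T=0.363, ωT=1.452145, cosh=2.253169, sinh=2.019101; start (x,ẋ)=(0.005500, 0.479700) → end (x,ẋ)=(0.163529, 0.538864)
phase 2: p=0.3595, T=0.569, ωT=2.276228, cosh=4.921270, sinh=4.818599; start (x,ẋ)=(0.163529, 0.538864) → end (x,ẋ)=(0.044151, -1.125708)

x = 0.0442, ẋ = -1.1257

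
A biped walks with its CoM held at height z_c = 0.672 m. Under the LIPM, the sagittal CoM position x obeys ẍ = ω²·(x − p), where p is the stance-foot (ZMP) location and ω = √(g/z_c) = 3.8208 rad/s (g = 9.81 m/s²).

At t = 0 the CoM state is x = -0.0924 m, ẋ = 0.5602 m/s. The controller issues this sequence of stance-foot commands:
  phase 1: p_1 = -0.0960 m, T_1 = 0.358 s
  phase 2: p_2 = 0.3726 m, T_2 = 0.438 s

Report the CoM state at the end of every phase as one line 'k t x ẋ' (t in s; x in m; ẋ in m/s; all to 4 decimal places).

phase 1: p=-0.0960, T=0.358, ωT=1.367846, cosh=2.090770, sinh=1.836115; start (x,ẋ)=(-0.092400, 0.560200) → end (x,ẋ)=(0.180735, 1.196505)
phase 2: p=0.3726, T=0.438, ωT=1.673510, cosh=2.759218, sinh=2.571630; start (x,ẋ)=(0.180735, 1.196505) → end (x,ẋ)=(0.648524, 1.416214)

1 0.3580 0.1807 1.1965
2 0.7960 0.6485 1.4162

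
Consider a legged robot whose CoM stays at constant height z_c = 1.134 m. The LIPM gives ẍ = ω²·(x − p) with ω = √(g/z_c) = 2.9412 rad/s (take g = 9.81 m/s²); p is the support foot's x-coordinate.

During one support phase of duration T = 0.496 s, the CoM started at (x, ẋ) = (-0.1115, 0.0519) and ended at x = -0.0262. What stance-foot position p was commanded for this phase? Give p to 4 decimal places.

ωT = 2.9412·0.496 = 1.458835; cosh(ωT) = 2.266727, sinh(ωT) = 2.034220
x(T) = p + (x₀−p)·cosh(ωT) + (ẋ₀/ω)·sinh(ωT) ⇒ p·(1 − cosh) = x(T) − x₀·cosh − (ẋ₀/ω)·sinh
numerator   = -0.0262 − (-0.1115)·2.266727 − (0.0519/2.9412)·2.034220 = 0.190644
denominator = 1 − 2.266727 = -1.266727
p = 0.190644 / -1.266727 = -0.1505

p = -0.1505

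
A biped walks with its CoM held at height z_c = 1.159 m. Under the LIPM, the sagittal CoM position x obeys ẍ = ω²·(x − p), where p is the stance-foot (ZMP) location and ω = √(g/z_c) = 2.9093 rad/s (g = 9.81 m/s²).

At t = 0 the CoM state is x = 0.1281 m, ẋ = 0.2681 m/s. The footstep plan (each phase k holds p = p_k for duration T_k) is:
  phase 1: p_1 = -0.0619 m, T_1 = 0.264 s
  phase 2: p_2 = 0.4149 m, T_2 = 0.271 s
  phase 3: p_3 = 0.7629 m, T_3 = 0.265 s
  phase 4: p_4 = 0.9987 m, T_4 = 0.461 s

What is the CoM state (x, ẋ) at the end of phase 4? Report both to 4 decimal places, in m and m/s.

phase 1: p=-0.0619, T=0.264, ωT=0.768055, cosh=1.309742, sinh=0.845828; start (x,ẋ)=(0.128100, 0.268100) → end (x,ẋ)=(0.264896, 0.818688)
phase 2: p=0.4149, T=0.271, ωT=0.788420, cosh=1.327240, sinh=0.872678; start (x,ẋ)=(0.264896, 0.818688) → end (x,ẋ)=(0.461384, 0.705754)
phase 3: p=0.7629, T=0.265, ωT=0.770965, cosh=1.312209, sinh=0.849642; start (x,ẋ)=(0.461384, 0.705754) → end (x,ẋ)=(0.573359, 0.180790)
phase 4: p=0.9987, T=0.461, ωT=1.341187, cosh=2.042558, sinh=1.781023; start (x,ẋ)=(0.573359, 0.180790) → end (x,ẋ)=(0.240592, -1.834645)

x = 0.2406, ẋ = -1.8346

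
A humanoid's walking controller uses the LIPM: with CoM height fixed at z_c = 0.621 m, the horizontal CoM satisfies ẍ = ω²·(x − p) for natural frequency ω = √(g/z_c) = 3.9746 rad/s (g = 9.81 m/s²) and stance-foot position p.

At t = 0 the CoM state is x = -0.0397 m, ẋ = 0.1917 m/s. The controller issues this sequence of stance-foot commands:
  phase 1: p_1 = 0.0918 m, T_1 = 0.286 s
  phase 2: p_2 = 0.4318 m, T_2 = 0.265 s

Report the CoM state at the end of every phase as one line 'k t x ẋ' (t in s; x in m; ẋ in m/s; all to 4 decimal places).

1 0.2860 -0.0668 -0.4011
2 0.5510 -0.4970 -3.1401

phase 1: p=0.0918, T=0.286, ωT=1.136736, cosh=1.718721, sinh=1.397857; start (x,ẋ)=(-0.039700, 0.191700) → end (x,ẋ)=(-0.066791, -0.401125)
phase 2: p=0.4318, T=0.265, ωT=1.053269, cosh=1.607902, sinh=1.259106; start (x,ẋ)=(-0.066791, -0.401125) → end (x,ẋ)=(-0.496958, -3.140142)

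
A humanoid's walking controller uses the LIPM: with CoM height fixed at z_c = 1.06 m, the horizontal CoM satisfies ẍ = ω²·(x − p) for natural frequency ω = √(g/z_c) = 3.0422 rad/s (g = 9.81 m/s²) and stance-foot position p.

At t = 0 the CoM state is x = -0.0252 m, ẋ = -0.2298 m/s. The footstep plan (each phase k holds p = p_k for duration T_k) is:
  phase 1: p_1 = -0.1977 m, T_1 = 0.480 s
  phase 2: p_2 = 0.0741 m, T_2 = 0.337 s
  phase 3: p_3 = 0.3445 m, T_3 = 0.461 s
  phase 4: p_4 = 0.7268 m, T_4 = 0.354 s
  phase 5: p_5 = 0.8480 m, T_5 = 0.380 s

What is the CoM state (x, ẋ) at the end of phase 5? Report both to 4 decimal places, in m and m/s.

x = 1.4090, ẋ = 1.9751

phase 1: p=-0.1977, T=0.480, ωT=1.460256, cosh=2.269619, sinh=2.037443; start (x,ẋ)=(-0.025200, -0.229800) → end (x,ẋ)=(0.039906, 0.547650)
phase 2: p=0.0741, T=0.337, ωT=1.025221, cosh=1.573215, sinh=1.214498; start (x,ẋ)=(0.039906, 0.547650) → end (x,ẋ)=(0.238937, 0.735233)
phase 3: p=0.3445, T=0.461, ωT=1.402454, cosh=2.155578, sinh=1.909586; start (x,ẋ)=(0.238937, 0.735233) → end (x,ẋ)=(0.578455, 0.971599)
phase 4: p=0.7268, T=0.354, ωT=1.076939, cosh=1.638158, sinh=1.297521; start (x,ẋ)=(0.578455, 0.971599) → end (x,ẋ)=(0.898182, 1.006067)
phase 5: p=0.8480, T=0.380, ωT=1.156036, cosh=1.746022, sinh=1.431291; start (x,ẋ)=(0.898182, 1.006067) → end (x,ẋ)=(1.408952, 1.975120)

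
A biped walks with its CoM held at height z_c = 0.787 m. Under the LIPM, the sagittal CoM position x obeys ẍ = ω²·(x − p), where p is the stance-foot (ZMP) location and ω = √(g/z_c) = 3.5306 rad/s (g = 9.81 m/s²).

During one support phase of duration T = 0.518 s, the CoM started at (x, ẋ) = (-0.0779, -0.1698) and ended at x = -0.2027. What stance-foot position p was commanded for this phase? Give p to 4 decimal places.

ωT = 3.5306·0.518 = 1.828851; cosh(ωT) = 3.193662, sinh(ωT) = 3.033064
x(T) = p + (x₀−p)·cosh(ωT) + (ẋ₀/ω)·sinh(ωT) ⇒ p·(1 − cosh) = x(T) − x₀·cosh − (ẋ₀/ω)·sinh
numerator   = -0.2027 − (-0.0779)·3.193662 − (-0.1698/3.5306)·3.033064 = 0.191958
denominator = 1 − 3.193662 = -2.193662
p = 0.191958 / -2.193662 = -0.0875

p = -0.0875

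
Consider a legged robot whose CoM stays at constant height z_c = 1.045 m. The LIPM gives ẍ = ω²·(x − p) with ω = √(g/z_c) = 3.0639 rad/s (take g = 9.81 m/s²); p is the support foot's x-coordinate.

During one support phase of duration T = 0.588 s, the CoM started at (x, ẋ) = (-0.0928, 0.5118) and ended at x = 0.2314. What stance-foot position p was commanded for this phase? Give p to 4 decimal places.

ωT = 3.0639·0.588 = 1.801573; cosh(ωT) = 3.112106, sinh(ωT) = 2.947067
x(T) = p + (x₀−p)·cosh(ωT) + (ẋ₀/ω)·sinh(ωT) ⇒ p·(1 − cosh) = x(T) − x₀·cosh − (ẋ₀/ω)·sinh
numerator   = 0.2314 − (-0.0928)·3.112106 − (0.5118/3.0639)·2.947067 = 0.027919
denominator = 1 − 3.112106 = -2.112106
p = 0.027919 / -2.112106 = -0.0132

p = -0.0132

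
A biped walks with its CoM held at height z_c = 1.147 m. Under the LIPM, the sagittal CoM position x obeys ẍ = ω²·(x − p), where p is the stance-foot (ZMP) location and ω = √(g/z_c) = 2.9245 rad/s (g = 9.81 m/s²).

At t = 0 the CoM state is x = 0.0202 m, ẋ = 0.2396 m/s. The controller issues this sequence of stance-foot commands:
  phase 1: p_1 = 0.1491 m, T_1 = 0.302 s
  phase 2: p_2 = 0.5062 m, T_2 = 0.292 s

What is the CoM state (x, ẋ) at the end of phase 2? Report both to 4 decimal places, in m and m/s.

phase 1: p=0.1491, T=0.302, ωT=0.883199, cosh=1.416041, sinh=1.002583; start (x,ẋ)=(0.020200, 0.239600) → end (x,ẋ)=(0.048712, -0.038658)
phase 2: p=0.5062, T=0.292, ωT=0.853954, cosh=1.387322, sinh=0.961594; start (x,ẋ)=(0.048712, -0.038658) → end (x,ẋ)=(-0.141194, -1.340170)

x = -0.1412, ẋ = -1.3402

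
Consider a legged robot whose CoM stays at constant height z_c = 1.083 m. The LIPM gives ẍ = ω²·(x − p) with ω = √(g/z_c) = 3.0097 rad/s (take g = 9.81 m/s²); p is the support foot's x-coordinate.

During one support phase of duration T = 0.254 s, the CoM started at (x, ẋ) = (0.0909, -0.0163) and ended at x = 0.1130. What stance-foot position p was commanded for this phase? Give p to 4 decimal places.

p = 0.0040

ωT = 3.0097·0.254 = 0.764464; cosh(ωT) = 1.306713, sinh(ωT) = 0.841129
x(T) = p + (x₀−p)·cosh(ωT) + (ẋ₀/ω)·sinh(ωT) ⇒ p·(1 − cosh) = x(T) − x₀·cosh − (ẋ₀/ω)·sinh
numerator   = 0.1130 − (0.0909)·1.306713 − (-0.0163/3.0097)·0.841129 = -0.001225
denominator = 1 − 1.306713 = -0.306713
p = -0.001225 / -0.306713 = 0.0040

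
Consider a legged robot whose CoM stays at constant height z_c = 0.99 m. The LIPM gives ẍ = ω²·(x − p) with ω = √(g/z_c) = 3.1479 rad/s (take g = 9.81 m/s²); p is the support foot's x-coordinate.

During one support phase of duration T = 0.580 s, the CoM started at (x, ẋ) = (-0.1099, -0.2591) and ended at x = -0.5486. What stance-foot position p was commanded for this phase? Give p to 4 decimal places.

p = -0.0230

ωT = 3.1479·0.580 = 1.825782; cosh(ωT) = 3.184370, sinh(ωT) = 3.023278
x(T) = p + (x₀−p)·cosh(ωT) + (ẋ₀/ω)·sinh(ωT) ⇒ p·(1 − cosh) = x(T) − x₀·cosh − (ẋ₀/ω)·sinh
numerator   = -0.5486 − (-0.1099)·3.184370 − (-0.2591/3.1479)·3.023278 = 0.050205
denominator = 1 − 3.184370 = -2.184370
p = 0.050205 / -2.184370 = -0.0230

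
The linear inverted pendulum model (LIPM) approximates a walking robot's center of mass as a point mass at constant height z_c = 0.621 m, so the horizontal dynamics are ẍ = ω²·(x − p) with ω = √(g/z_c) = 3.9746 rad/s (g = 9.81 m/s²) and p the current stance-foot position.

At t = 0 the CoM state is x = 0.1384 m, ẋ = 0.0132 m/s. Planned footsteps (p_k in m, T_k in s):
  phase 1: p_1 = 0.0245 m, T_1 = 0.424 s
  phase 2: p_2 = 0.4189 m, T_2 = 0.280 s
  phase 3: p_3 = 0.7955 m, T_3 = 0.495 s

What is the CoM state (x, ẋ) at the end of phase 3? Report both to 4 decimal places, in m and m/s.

x = 2.0023, ẋ = 5.0741

phase 1: p=0.0245, T=0.424, ωT=1.685230, cosh=2.789548, sinh=2.604146; start (x,ẋ)=(0.138400, 0.013200) → end (x,ẋ)=(0.350878, 1.215737)
phase 2: p=0.4189, T=0.280, ωT=1.112888, cosh=1.685871, sinh=1.357263; start (x,ẋ)=(0.350878, 1.215737) → end (x,ẋ)=(0.719379, 1.682627)
phase 3: p=0.7955, T=0.495, ωT=1.967427, cosh=3.646033, sinh=3.506217; start (x,ẋ)=(0.719379, 1.682627) → end (x,ẋ)=(2.002298, 5.074100)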